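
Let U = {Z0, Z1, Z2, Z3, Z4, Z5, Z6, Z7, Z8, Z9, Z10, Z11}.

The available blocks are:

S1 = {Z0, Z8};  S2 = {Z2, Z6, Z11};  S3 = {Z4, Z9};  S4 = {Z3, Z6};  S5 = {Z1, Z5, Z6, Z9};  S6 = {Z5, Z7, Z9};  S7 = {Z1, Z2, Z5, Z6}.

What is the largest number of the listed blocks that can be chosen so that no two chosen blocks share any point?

3

S1, S3, S7 are pairwise disjoint (S1={Z0,Z8}; S3={Z4,Z9}; S7={Z1,Z2,Z5,Z6}).
Every remaining block overlaps one of these, and no 4 of the listed blocks are pairwise disjoint, so 3 is the maximum.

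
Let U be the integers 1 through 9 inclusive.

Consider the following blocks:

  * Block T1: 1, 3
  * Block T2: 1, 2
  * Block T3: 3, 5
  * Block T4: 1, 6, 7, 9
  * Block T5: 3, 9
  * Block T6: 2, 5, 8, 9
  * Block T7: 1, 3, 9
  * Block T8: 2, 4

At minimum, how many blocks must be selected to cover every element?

T3 and T4 and T6 and T8 together: T3 ∪ T4 ∪ T6 ∪ T8 = {1, 2, 3, 4, 5, 6, 7, 8, 9} — every element is covered.
No 3 of the 8 blocks cover everything (all 56 combinations miss at least one element), so 4 is optimal.

4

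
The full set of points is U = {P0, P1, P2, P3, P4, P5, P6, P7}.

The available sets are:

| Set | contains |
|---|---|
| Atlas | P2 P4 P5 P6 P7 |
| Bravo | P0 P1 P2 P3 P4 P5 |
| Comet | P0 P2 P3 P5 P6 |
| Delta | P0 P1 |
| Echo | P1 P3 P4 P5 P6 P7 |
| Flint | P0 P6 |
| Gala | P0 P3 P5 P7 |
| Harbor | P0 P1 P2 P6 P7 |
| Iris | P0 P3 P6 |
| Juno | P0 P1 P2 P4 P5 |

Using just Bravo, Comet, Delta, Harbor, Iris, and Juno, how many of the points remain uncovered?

0

Union of Bravo, Comet, Delta, Harbor, Iris, Juno = {P0, P1, P2, P3, P4, P5, P6, P7} — that's every point, so 0 are uncovered.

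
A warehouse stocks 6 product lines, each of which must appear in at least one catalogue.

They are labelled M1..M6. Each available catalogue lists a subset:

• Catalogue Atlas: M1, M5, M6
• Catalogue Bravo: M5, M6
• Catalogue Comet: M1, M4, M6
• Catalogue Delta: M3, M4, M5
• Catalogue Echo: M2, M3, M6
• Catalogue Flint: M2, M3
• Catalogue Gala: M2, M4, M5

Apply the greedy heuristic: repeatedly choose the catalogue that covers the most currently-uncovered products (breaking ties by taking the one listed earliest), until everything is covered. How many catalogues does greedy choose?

3

Greedy: pick Atlas (covers 3 new) → pick Delta (covers 2 new) → pick Echo (covers 1 new). Total picks: 3.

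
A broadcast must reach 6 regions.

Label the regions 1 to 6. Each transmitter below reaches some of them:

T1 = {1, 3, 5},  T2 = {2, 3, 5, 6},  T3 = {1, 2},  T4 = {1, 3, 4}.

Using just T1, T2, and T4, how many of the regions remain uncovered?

Union of T1, T2, T4 = {1, 2, 3, 4, 5, 6} — that's every region, so 0 are uncovered.

0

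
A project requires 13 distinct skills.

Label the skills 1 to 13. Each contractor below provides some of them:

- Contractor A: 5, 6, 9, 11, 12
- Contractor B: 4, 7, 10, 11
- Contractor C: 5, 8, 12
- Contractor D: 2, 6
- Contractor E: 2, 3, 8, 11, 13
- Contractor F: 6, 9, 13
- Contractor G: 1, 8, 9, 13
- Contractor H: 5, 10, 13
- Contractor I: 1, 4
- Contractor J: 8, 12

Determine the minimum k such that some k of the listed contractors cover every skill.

4

Take {A, B, E, G}. Their union is {1, 2, 3, 4, 5, 6, 7, 8, 9, 10, 11, 12, 13}, which is all 13 skills.
Only B contains 7, so B is forced; the remaining 9 skills need at least 3 more contractors (each remaining contractor adds at most 4) — so at least 4 contractors are needed, and 4 is optimal.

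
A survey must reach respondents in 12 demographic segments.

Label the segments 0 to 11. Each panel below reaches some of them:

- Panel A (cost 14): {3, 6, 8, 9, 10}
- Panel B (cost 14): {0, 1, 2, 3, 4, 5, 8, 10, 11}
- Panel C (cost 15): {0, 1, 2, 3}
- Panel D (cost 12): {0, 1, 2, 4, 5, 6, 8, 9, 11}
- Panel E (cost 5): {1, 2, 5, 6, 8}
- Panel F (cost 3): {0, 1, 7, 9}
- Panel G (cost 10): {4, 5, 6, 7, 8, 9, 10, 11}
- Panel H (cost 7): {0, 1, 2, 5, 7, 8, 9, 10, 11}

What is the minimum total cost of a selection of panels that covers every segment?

22

B, E, F together cover every segment (B ∪ E ∪ F = {0, 1, 2, 3, 4, 5, 6, 7, 8, 9, 10, 11}); total cost 14 + 5 + 3 = 22.
The greedy pick F, E, G, A costs 32; no covering selection beats 22.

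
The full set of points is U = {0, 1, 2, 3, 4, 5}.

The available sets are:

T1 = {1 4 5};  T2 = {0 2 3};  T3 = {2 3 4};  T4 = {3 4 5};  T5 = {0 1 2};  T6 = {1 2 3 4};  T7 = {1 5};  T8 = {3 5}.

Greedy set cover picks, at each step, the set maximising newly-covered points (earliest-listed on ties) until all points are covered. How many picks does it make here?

Greedy: pick T6 (covers 4 new) → pick T1 (covers 1 new) → pick T2 (covers 1 new). Total picks: 3.
(The true minimum cover uses only 2 sets, so greedy is not optimal here.)

3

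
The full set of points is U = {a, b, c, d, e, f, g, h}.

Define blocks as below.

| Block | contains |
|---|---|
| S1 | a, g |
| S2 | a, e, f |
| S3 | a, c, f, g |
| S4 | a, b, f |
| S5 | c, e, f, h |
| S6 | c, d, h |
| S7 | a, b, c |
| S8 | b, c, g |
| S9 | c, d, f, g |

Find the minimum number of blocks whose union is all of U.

3

S4 and S5 and S9 together: S4 ∪ S5 ∪ S9 = {a, b, c, d, e, f, g, h} — every point is covered.
No 2 of the 9 blocks cover everything (all 36 combinations miss at least one point), so 3 is optimal.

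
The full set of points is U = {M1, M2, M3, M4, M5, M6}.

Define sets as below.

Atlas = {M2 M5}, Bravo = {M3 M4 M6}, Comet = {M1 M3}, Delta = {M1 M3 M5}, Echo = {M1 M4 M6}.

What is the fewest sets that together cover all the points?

3

Atlas and Bravo and Delta together: Atlas ∪ Bravo ∪ Delta = {M1, M2, M3, M4, M5, M6} — every point is covered.
Only Atlas contains M2, so Atlas is forced; the remaining 4 points need at least 2 more sets (each remaining set adds at most 3) — so at least 3 sets are needed, and 3 is optimal.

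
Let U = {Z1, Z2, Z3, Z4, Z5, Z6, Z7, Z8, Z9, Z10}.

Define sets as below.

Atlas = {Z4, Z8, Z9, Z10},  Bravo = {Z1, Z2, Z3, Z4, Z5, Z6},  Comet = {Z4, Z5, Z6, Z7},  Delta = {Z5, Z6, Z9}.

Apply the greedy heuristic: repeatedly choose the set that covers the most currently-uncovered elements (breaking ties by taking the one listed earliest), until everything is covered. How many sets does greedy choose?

Greedy: pick Bravo (covers 6 new) → pick Atlas (covers 3 new) → pick Comet (covers 1 new). Total picks: 3.

3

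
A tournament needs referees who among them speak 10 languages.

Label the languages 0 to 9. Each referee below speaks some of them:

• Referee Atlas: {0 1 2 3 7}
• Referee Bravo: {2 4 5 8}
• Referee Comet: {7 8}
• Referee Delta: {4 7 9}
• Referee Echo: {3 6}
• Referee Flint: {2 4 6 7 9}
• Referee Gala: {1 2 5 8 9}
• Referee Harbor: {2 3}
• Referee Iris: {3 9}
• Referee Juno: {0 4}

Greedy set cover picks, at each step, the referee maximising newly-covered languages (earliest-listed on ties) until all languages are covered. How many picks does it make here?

3

Greedy: pick Atlas (covers 5 new) → pick Bravo (covers 3 new) → pick Flint (covers 2 new). Total picks: 3.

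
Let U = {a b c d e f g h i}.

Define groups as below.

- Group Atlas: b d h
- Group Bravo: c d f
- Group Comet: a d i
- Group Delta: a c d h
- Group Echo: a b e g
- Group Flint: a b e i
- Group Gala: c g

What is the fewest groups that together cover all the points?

4

Atlas and Bravo and Comet and Echo together: Atlas ∪ Bravo ∪ Comet ∪ Echo = {a, b, c, d, e, f, g, h, i} — every point is covered.
No 3 of the 7 groups cover everything (all 35 combinations miss at least one point), so 4 is optimal.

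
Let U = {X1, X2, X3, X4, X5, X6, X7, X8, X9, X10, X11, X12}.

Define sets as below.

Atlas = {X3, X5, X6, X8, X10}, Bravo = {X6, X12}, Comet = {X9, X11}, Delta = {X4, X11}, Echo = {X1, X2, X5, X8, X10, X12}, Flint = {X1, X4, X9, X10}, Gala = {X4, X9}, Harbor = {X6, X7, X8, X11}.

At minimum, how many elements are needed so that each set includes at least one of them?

4

H = {X6, X9, X11, X12} meets every set (each contains at least one member of H), and |H| = 4.
No choice of 3 elements meets every set, so 4 is the minimum.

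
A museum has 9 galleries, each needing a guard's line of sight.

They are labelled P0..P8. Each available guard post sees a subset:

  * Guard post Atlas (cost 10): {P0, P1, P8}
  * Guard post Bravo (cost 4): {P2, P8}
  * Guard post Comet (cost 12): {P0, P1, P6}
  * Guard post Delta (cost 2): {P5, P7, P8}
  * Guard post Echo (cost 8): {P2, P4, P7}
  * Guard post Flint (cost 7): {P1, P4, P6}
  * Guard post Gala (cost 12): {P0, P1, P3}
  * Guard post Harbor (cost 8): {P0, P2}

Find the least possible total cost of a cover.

25

Bravo, Delta, Flint, Gala together cover every gallery (Bravo ∪ Delta ∪ Flint ∪ Gala = {P0, P1, P2, P3, P4, P5, P6, P7, P8}); total cost 4 + 2 + 7 + 12 = 25.
No covering selection has total cost below 25.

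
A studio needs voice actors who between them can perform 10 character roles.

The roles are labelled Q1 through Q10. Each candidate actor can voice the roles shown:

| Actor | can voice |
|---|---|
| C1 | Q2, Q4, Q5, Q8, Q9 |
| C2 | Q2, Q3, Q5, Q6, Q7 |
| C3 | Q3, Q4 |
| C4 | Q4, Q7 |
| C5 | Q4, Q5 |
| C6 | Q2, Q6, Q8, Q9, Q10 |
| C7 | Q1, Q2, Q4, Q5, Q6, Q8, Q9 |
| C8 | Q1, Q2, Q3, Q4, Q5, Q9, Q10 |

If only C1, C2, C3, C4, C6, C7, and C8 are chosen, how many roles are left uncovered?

Union of C1, C2, C3, C4, C6, C7, C8 = {Q1, Q2, Q3, Q4, Q5, Q6, Q7, Q8, Q9, Q10} — that's every role, so 0 are uncovered.

0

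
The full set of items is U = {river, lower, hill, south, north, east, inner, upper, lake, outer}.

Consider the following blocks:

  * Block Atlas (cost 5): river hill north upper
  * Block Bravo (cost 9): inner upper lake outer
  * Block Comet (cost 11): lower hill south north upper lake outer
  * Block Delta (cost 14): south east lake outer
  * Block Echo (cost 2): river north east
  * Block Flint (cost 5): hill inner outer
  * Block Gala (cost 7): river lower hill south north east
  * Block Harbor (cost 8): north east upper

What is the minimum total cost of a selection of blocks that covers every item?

16

Bravo, Gala together cover every item (Bravo ∪ Gala = {river, lower, hill, south, north, east, inner, upper, lake, outer}); total cost 9 + 7 = 16.
The greedy pick Echo, Flint, Comet costs 18; no covering selection beats 16.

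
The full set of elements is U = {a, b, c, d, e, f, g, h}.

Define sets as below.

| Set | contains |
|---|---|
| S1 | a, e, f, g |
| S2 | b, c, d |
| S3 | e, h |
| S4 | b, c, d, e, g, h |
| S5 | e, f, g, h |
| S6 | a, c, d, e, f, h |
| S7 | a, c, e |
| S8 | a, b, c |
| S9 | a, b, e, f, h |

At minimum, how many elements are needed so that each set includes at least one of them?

2

T = {c, e} meets every set (each contains at least one member of T), and |T| = 2.
The sets S2, S5 are pairwise disjoint, so any hitting set needs a separate element for each — at least 2. Hence 2 is optimal.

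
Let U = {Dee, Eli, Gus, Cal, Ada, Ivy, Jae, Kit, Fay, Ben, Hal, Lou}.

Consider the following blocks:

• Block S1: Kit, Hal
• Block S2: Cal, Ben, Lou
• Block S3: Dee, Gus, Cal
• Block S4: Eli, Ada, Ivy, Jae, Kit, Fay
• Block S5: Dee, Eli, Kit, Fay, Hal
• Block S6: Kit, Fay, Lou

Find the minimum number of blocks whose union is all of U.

S2, S3, S4, and S5 cover everything between them: the union {Dee, Eli, Gus, Cal, Ada, Ivy, Jae, Kit, Fay, Ben, Hal, Lou} is all of U.
No 3 of the 6 blocks cover everything (all 20 combinations miss at least one point), so 4 is optimal.

4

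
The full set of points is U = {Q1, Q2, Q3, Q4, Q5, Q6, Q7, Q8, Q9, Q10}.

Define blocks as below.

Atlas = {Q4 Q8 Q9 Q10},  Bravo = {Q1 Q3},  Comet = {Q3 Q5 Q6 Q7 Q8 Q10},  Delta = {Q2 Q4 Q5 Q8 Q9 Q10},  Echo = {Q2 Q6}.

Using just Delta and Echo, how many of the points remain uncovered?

Union of Delta, Echo = {Q2, Q4, Q5, Q6, Q8, Q9, Q10}.
Not covered: Q1, Q3, Q7 — 3 points.

3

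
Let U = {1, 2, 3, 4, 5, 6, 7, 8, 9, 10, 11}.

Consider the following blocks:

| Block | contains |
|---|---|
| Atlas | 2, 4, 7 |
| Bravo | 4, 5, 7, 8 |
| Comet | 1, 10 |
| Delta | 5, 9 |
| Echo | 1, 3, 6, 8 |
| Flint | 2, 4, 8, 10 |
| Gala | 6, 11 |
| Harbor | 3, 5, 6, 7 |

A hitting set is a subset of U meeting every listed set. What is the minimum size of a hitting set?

The 4 items {6, 7, 9, 10} hit every block.
The blocks Atlas, Comet, Delta, Gala are pairwise disjoint, so any hitting set needs a separate item for each — at least 4. Hence 4 is optimal.

4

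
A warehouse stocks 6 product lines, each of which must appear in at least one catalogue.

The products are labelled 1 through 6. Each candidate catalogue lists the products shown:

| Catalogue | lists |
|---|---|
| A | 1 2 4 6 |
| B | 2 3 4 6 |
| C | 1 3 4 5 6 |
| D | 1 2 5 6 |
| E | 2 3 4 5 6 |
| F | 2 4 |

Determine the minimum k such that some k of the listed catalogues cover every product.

D and E together: D ∪ E = {1, 2, 3, 4, 5, 6} — every product is covered.
No single catalogue has all 6 products (the largest, C, has 5), so 2 is optimal.

2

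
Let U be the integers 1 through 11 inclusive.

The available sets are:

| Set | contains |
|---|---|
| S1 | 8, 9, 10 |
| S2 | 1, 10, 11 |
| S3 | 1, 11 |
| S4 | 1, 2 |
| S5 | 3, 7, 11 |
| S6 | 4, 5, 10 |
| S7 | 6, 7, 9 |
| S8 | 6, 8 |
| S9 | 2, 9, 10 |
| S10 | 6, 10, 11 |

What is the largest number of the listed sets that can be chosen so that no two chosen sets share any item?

4

S4, S5, S6, S8 are pairwise disjoint (S4={1,2}; S5={3,7,11}; S6={4,5,10}; S8={6,8}).
Every remaining set overlaps one of these, and no 5 of the listed sets are pairwise disjoint, so 4 is the maximum.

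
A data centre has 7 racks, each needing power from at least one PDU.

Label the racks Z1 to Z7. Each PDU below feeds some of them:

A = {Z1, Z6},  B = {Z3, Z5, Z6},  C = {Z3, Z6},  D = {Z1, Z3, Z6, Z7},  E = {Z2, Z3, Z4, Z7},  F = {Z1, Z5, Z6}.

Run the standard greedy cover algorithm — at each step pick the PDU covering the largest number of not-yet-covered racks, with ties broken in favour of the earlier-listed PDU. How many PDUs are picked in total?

Greedy: pick D (covers 4 new) → pick E (covers 2 new) → pick B (covers 1 new). Total picks: 3.
(The true minimum cover uses only 2 PDUs, so greedy is not optimal here.)

3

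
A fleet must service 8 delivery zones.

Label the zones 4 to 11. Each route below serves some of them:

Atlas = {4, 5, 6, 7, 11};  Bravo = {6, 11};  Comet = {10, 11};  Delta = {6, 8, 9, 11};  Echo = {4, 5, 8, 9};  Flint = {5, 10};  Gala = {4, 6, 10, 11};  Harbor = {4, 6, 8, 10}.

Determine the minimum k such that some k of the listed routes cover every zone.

3

Take {Atlas, Echo, Flint}. Their union is {4, 5, 6, 7, 8, 9, 10, 11}, which is all 8 zones.
Only Atlas contains 7, so Atlas is forced; the remaining 3 zones need at least 2 more routes (each remaining route adds at most 2) — so at least 3 routes are needed, and 3 is optimal.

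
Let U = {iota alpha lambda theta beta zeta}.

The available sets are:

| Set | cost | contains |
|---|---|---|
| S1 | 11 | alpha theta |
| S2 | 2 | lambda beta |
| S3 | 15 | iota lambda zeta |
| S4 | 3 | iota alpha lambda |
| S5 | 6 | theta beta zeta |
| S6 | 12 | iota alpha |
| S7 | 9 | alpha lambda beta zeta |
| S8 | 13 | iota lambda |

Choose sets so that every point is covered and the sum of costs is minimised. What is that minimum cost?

9

S4, S5 together cover every point (S4 ∪ S5 = {iota, alpha, lambda, theta, beta, zeta}); total cost 3 + 6 = 9.
The greedy pick S2, S4, S5 costs 11; no covering selection beats 9.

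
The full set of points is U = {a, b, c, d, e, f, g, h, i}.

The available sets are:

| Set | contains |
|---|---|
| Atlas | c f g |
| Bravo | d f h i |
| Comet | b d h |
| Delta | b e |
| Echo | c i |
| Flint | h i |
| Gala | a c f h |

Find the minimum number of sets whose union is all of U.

4

Atlas, Bravo, Delta, and Gala cover everything between them: the union {a, b, c, d, e, f, g, h, i} is all of U.
Only Gala contains a, so Gala is forced; the remaining 5 points need at least 3 more sets (each remaining set adds at most 2) — so at least 4 sets are needed, and 4 is optimal.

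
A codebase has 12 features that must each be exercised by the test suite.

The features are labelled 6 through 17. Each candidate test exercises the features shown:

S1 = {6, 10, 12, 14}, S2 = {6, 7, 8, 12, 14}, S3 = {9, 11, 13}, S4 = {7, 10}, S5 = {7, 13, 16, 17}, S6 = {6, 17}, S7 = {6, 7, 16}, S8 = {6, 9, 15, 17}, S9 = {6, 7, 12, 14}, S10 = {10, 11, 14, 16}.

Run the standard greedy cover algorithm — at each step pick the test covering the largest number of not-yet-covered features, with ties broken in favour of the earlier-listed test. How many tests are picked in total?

5

Greedy: pick S2 (covers 5 new) → pick S3 (covers 3 new) → pick S5 (covers 2 new) → pick S1 (covers 1 new) → pick S8 (covers 1 new). Total picks: 5.
(The true minimum cover uses only 4 tests, so greedy is not optimal here.)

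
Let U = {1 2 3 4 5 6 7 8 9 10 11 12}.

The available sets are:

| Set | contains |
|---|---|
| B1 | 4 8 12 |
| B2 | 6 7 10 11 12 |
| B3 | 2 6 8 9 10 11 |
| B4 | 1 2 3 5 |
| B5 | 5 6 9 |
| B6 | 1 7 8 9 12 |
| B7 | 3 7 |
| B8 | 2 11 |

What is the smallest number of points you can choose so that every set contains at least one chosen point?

4

Take H = {2, 3, 5, 12}. Each listed set contains at least one of these, so H is a hitting set of size 4.
The sets B1, B5, B7, B8 are pairwise disjoint, so any hitting set needs a separate point for each — at least 4. Hence 4 is optimal.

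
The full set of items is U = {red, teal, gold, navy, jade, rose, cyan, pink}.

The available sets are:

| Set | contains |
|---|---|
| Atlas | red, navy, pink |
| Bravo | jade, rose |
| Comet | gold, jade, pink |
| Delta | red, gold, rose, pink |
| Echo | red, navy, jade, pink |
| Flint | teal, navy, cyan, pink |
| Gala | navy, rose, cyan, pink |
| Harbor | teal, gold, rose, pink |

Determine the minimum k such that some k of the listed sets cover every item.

3

Echo and Gala and Harbor together: Echo ∪ Gala ∪ Harbor = {red, teal, gold, navy, jade, rose, cyan, pink} — every item is covered.
No 2 of the 8 sets cover everything (all 28 combinations miss at least one item), so 3 is optimal.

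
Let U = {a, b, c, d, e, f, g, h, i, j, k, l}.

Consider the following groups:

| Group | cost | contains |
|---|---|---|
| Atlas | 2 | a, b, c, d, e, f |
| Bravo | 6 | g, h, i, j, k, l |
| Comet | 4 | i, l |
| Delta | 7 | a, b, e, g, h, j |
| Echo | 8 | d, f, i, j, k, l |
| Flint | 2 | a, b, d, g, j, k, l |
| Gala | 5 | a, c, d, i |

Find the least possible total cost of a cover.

Atlas, Bravo together cover every item (Atlas ∪ Bravo = {a, b, c, d, e, f, g, h, i, j, k, l}); total cost 2 + 6 = 8.
The greedy pick Flint, Atlas, Bravo costs 10; no covering selection beats 8.

8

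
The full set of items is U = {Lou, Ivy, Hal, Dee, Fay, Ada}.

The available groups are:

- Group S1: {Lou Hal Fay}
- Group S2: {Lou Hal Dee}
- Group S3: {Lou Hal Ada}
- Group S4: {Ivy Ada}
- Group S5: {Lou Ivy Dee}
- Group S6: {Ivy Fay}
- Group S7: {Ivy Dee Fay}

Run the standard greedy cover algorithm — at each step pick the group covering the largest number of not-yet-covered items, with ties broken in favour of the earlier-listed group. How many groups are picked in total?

3

Greedy: pick S1 (covers 3 new) → pick S4 (covers 2 new) → pick S2 (covers 1 new). Total picks: 3.
(The true minimum cover uses only 2 groups, so greedy is not optimal here.)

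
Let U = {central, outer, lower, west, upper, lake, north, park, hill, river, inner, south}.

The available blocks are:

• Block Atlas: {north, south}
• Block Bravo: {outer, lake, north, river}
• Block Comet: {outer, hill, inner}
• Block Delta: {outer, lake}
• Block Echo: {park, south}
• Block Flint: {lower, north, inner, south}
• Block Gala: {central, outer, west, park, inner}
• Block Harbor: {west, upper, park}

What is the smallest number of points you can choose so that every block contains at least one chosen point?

H = {outer, upper, south} meets every block (each contains at least one member of H), and |H| = 3.
The blocks Delta, Flint, Harbor are pairwise disjoint, so any hitting set needs a separate point for each — at least 3. Hence 3 is optimal.

3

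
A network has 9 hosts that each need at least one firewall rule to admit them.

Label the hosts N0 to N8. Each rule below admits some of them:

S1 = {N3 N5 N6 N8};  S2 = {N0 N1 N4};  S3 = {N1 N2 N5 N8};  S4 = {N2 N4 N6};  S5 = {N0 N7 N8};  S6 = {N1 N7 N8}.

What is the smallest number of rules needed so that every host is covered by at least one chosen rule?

4

Take {S1, S2, S3, S5}. Their union is {N0, N1, N2, N3, N4, N5, N6, N7, N8}, which is all 9 hosts.
No 3 of the 6 rules cover everything (all 20 combinations miss at least one host), so 4 is optimal.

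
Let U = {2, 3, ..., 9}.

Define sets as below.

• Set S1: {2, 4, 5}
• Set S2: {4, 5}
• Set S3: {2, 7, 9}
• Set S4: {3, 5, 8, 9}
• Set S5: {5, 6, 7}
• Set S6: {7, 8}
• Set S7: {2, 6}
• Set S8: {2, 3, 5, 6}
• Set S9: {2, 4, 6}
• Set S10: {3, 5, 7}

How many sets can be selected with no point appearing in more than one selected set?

3

S2, S6, S7 are pairwise disjoint (S2={4,5}; S6={7,8}; S7={2,6}).
Every remaining set overlaps one of these, and no 4 of the listed sets are pairwise disjoint, so 3 is the maximum.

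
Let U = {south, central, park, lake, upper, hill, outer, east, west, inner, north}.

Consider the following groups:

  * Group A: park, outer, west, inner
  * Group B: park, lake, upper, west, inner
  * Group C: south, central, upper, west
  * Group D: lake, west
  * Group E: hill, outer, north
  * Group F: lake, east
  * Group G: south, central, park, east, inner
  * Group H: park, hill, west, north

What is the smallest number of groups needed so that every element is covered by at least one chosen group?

3

Take {B, E, G}. Their union is {south, central, park, lake, upper, hill, outer, east, west, inner, north}, which is all 11 elements.
Each group has at most 5 elements, and 2·5 = 10 < 11 — so at least 3 groups are needed, and 3 is optimal.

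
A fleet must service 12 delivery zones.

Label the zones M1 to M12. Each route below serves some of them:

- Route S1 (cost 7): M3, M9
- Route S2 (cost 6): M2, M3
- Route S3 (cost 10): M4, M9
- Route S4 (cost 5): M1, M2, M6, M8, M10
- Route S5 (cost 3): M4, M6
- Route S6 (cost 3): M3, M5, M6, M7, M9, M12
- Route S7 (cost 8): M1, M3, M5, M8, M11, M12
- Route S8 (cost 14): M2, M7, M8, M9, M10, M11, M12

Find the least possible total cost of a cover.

S4, S5, S6, S7 together cover every zone (S4 ∪ S5 ∪ S6 ∪ S7 = {M1, M2, M3, M4, M5, M6, M7, M8, M9, M10, M11, M12}); total cost 5 + 3 + 3 + 8 = 19.
No covering selection has total cost below 19.

19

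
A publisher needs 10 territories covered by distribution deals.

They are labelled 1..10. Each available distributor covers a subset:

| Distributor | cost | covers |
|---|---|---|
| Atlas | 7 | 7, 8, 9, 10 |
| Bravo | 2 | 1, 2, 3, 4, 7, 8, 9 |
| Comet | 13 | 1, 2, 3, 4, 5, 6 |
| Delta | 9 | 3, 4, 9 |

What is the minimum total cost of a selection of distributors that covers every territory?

20

Atlas, Comet together cover every territory (Atlas ∪ Comet = {1, 2, 3, 4, 5, 6, 7, 8, 9, 10}); total cost 7 + 13 = 20.
The greedy pick Bravo, Comet, Atlas costs 22; no covering selection beats 20.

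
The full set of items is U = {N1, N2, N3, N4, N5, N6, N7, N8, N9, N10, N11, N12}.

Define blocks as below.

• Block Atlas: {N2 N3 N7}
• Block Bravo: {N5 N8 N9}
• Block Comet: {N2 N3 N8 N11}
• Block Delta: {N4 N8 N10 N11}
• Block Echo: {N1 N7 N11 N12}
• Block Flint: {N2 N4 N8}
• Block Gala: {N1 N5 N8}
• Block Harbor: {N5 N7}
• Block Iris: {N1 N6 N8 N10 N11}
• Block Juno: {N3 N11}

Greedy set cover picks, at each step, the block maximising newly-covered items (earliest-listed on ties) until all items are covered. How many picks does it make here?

Greedy: pick Iris (covers 5 new) → pick Atlas (covers 3 new) → pick Bravo (covers 2 new) → pick Delta (covers 1 new) → pick Echo (covers 1 new). Total picks: 5.

5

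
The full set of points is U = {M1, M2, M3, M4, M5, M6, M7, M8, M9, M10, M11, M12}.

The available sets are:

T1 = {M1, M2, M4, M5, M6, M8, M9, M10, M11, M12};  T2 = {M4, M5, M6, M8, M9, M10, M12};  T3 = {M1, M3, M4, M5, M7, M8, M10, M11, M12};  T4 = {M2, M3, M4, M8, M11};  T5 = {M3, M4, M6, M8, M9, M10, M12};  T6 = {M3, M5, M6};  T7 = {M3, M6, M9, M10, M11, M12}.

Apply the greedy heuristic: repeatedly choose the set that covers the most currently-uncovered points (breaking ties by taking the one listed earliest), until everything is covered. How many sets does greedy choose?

2

Greedy: pick T1 (covers 10 new) → pick T3 (covers 2 new). Total picks: 2.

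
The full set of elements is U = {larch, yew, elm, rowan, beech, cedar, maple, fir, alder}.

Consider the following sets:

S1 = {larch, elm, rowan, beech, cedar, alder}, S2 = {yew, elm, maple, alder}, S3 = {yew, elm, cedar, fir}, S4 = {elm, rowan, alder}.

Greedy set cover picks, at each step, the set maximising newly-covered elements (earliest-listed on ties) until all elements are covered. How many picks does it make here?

3

Greedy: pick S1 (covers 6 new) → pick S2 (covers 2 new) → pick S3 (covers 1 new). Total picks: 3.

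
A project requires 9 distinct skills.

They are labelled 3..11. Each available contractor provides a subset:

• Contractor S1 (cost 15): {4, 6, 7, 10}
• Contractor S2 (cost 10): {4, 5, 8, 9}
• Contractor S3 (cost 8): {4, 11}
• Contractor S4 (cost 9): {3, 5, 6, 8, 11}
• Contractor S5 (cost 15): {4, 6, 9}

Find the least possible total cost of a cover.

34

S1, S2, S4 together cover every skill (S1 ∪ S2 ∪ S4 = {3, 4, 5, 6, 7, 8, 9, 10, 11}); total cost 15 + 10 + 9 = 34.
No covering selection has total cost below 34.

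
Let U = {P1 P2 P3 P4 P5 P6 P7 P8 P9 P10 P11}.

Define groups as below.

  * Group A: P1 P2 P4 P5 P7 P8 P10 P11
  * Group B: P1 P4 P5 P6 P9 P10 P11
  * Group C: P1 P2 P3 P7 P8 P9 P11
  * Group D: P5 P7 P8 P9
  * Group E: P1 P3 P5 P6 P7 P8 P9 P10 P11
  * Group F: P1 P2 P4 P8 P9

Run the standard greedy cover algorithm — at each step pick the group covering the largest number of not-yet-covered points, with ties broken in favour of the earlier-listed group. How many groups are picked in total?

Greedy: pick E (covers 9 new) → pick A (covers 2 new). Total picks: 2.

2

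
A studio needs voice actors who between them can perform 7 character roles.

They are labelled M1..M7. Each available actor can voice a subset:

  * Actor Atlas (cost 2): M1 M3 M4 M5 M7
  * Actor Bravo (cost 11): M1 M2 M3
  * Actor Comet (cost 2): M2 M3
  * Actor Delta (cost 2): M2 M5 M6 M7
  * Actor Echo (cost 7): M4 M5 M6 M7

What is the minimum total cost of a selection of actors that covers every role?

4

Atlas, Delta together cover every role (Atlas ∪ Delta = {M1, M2, M3, M4, M5, M6, M7}); total cost 2 + 2 = 4.
No covering selection has total cost below 4.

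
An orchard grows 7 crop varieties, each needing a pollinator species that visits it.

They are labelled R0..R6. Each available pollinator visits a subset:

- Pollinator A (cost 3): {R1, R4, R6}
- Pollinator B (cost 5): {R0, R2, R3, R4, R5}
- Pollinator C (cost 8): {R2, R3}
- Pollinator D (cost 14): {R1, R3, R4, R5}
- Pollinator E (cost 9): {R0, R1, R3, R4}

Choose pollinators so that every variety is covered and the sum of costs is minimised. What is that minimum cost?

A, B together cover every variety (A ∪ B = {R0, R1, R2, R3, R4, R5, R6}); total cost 3 + 5 = 8.
No covering selection has total cost below 8.

8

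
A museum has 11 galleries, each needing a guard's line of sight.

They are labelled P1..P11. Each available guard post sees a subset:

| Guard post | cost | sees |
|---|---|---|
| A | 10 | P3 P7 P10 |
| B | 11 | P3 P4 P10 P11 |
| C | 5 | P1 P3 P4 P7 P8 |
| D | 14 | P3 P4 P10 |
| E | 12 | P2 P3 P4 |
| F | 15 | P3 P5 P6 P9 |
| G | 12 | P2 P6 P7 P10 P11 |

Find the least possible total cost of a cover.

C, F, G together cover every gallery (C ∪ F ∪ G = {P1, P2, P3, P4, P5, P6, P7, P8, P9, P10, P11}); total cost 5 + 15 + 12 = 32.
No covering selection has total cost below 32.

32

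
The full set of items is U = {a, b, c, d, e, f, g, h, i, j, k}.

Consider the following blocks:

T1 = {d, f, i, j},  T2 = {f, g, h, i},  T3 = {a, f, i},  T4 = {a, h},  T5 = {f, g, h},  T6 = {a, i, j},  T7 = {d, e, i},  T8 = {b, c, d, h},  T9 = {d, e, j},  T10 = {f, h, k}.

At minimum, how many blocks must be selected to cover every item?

5

T3 and T5 and T8 and T9 and T10 together: T3 ∪ T5 ∪ T8 ∪ T9 ∪ T10 = {a, b, c, d, e, f, g, h, i, j, k} — every item is covered.
No 4 of the 10 blocks cover everything (all 210 combinations miss at least one item), so 5 is optimal.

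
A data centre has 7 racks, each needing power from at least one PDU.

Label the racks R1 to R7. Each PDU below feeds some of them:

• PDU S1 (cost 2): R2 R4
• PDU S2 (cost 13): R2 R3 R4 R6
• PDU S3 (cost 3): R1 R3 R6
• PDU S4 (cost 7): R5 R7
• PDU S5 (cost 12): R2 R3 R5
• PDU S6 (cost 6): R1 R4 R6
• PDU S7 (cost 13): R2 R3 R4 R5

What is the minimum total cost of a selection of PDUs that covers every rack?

S1, S3, S4 together cover every rack (S1 ∪ S3 ∪ S4 = {R1, R2, R3, R4, R5, R6, R7}); total cost 2 + 3 + 7 = 12.
No covering selection has total cost below 12.

12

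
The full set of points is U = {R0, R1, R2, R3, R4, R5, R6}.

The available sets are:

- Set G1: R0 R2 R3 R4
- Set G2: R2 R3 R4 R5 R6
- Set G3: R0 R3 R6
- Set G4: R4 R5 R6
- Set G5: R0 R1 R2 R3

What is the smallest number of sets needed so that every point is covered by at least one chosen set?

2

G2 and G5 together: G2 ∪ G5 = {R0, R1, R2, R3, R4, R5, R6} — every point is covered.
No single set has all 7 points (the largest, G2, has 5), so 2 is optimal.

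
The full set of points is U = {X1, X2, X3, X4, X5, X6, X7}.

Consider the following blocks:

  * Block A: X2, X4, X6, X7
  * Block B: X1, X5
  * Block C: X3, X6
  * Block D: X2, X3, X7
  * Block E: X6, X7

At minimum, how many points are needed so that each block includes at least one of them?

3

Take H = {X1, X2, X6}. Each listed block contains at least one of these, so H is a hitting set of size 3.
No choice of 2 points meets every block, so 3 is the minimum.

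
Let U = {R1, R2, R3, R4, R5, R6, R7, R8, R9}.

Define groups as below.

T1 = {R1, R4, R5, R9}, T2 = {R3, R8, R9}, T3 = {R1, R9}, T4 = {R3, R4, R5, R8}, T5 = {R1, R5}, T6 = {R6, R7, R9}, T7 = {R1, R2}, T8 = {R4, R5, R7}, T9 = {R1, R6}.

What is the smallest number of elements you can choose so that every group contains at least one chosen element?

H = {R1, R3, R7} meets every group (each contains at least one member of H), and |H| = 3.
The groups T4, T6, T7 are pairwise disjoint, so any hitting set needs a separate element for each — at least 3. Hence 3 is optimal.

3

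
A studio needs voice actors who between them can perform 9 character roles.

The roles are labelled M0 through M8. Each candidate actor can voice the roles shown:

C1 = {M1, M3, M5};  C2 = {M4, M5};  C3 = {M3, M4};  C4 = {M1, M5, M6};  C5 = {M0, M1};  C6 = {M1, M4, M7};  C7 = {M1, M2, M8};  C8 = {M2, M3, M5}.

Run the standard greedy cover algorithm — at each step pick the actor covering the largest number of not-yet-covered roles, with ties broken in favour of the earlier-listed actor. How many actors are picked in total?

5

Greedy: pick C1 (covers 3 new) → pick C6 (covers 2 new) → pick C7 (covers 2 new) → pick C4 (covers 1 new) → pick C5 (covers 1 new). Total picks: 5.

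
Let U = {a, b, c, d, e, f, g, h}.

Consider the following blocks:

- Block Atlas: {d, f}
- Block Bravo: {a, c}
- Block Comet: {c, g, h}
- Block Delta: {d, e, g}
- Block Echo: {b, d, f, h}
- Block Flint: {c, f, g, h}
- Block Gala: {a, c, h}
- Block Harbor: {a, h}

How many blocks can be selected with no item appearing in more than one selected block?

2

Atlas, Bravo are pairwise disjoint (Atlas={d,f}; Bravo={a,c}).
Every remaining block overlaps one of these, and no 3 of the listed blocks are pairwise disjoint, so 2 is the maximum.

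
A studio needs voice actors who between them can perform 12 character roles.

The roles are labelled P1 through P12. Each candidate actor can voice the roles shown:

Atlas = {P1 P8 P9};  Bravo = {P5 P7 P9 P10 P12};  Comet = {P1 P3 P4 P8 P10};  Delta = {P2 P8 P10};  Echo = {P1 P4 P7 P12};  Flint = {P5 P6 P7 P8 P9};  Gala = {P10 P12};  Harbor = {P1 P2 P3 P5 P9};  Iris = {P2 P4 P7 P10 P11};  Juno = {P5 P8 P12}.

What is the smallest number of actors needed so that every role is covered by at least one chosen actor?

4

Bravo and Flint and Harbor and Iris together: Bravo ∪ Flint ∪ Harbor ∪ Iris = {P1, P2, P3, P4, P5, P6, P7, P8, P9, P10, P11, P12} — every role is covered.
No 3 of the 10 actors cover everything (all 120 combinations miss at least one role), so 4 is optimal.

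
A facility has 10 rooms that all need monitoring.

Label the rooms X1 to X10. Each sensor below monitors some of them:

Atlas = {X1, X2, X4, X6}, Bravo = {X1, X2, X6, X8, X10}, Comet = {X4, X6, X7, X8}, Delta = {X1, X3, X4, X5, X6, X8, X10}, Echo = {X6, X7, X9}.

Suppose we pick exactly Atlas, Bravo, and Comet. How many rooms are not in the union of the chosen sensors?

Union of Atlas, Bravo, Comet = {X1, X2, X4, X6, X7, X8, X10}.
Not covered: X3, X5, X9 — 3 rooms.

3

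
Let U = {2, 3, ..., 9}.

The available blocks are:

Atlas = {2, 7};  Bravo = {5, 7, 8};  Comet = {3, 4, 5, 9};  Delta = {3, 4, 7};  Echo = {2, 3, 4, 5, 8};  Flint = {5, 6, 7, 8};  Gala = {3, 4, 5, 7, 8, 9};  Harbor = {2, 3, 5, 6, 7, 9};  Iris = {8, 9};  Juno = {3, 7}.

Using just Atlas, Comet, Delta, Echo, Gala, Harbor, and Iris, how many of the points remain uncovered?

Union of Atlas, Comet, Delta, Echo, Gala, Harbor, Iris = {2, 3, 4, 5, 6, 7, 8, 9} — that's every point, so 0 are uncovered.

0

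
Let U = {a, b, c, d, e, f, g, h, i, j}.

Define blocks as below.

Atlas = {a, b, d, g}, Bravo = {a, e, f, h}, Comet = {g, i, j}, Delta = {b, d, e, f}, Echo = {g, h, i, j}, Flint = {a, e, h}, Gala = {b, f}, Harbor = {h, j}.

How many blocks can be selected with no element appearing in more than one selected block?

Comet, Flint, Gala are pairwise disjoint (Comet={g,i,j}; Flint={a,e,h}; Gala={b,f}).
Every remaining block overlaps one of these, and no 4 of the listed blocks are pairwise disjoint, so 3 is the maximum.

3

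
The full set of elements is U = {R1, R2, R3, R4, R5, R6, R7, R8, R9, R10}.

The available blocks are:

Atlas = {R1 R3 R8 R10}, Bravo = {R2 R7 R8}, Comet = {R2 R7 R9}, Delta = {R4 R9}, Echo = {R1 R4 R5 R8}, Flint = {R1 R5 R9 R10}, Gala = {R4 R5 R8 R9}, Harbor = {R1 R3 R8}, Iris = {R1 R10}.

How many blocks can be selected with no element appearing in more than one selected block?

Bravo, Delta, Iris are pairwise disjoint (Bravo={R2,R7,R8}; Delta={R4,R9}; Iris={R1,R10}).
Every remaining block overlaps one of these, and no 4 of the listed blocks are pairwise disjoint, so 3 is the maximum.

3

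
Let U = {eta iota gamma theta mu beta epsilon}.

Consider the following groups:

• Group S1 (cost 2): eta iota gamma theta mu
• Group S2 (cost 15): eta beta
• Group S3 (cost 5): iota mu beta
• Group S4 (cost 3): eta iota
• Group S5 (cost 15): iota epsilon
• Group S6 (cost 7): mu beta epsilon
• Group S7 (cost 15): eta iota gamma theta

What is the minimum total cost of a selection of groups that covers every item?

S1, S6 together cover every item (S1 ∪ S6 = {eta, iota, gamma, theta, mu, beta, epsilon}); total cost 2 + 7 = 9.
No covering selection has total cost below 9.

9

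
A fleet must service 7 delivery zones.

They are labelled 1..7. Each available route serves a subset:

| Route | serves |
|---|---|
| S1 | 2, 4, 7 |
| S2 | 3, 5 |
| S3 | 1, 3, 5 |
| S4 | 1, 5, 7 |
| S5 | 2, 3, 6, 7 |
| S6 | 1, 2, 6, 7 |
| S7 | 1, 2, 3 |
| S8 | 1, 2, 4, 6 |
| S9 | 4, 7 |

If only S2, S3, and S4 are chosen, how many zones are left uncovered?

3

Union of S2, S3, S4 = {1, 3, 5, 7}.
Not covered: 2, 4, 6 — 3 zones.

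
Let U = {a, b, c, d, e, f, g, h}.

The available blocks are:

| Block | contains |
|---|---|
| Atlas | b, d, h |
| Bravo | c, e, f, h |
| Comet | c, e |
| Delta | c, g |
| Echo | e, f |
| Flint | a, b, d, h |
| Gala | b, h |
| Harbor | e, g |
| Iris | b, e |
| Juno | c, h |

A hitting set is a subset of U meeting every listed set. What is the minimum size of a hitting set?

T = {e, g, h} meets every block (each contains at least one member of T), and |T| = 3.
The blocks Delta, Echo, Flint are pairwise disjoint, so any hitting set needs a separate item for each — at least 3. Hence 3 is optimal.

3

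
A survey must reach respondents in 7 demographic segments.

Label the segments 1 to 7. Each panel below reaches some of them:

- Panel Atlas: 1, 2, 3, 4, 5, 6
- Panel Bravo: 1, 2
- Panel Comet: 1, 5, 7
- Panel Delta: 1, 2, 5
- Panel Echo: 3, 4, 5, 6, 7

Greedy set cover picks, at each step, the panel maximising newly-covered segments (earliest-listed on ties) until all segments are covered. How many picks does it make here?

2

Greedy: pick Atlas (covers 6 new) → pick Comet (covers 1 new). Total picks: 2.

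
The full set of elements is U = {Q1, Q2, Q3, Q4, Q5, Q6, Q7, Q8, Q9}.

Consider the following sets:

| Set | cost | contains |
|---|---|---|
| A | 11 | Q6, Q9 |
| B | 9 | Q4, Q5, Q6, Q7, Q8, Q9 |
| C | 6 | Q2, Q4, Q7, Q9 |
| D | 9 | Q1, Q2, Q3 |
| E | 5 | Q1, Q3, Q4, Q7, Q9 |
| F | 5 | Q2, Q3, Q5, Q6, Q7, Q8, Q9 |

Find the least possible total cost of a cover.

E, F together cover every element (E ∪ F = {Q1, Q2, Q3, Q4, Q5, Q6, Q7, Q8, Q9}); total cost 5 + 5 = 10.
No covering selection has total cost below 10.

10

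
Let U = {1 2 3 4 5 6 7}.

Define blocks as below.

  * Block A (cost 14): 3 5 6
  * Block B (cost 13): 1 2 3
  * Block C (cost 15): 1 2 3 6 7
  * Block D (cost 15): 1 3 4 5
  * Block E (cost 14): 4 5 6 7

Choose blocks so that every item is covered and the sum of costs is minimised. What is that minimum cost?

27

B, E together cover every item (B ∪ E = {1, 2, 3, 4, 5, 6, 7}); total cost 13 + 14 = 27.
The greedy pick C, E costs 29; no covering selection beats 27.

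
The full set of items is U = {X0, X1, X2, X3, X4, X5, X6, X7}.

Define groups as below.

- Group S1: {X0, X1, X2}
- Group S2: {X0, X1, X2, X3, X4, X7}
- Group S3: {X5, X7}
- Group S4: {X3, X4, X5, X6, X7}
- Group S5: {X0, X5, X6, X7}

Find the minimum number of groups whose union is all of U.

S2 and S5 cover everything between them: the union {X0, X1, X2, X3, X4, X5, X6, X7} is all of U.
No single group has all 8 items (the largest, S2, has 6), so 2 is optimal.

2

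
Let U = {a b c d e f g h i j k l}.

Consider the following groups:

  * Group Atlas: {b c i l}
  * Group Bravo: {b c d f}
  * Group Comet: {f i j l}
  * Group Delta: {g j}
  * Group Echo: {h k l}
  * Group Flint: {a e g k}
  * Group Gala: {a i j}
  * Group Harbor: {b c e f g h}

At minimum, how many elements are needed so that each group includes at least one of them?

The 3 elements {b, j, k} hit every group.
The groups Bravo, Echo, Gala are pairwise disjoint, so any hitting set needs a separate element for each — at least 3. Hence 3 is optimal.

3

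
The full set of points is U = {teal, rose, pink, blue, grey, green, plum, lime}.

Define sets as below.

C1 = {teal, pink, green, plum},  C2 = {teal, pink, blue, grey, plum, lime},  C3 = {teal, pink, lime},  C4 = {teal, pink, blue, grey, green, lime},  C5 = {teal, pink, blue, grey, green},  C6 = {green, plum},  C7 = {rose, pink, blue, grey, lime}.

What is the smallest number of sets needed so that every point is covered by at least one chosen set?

2

Take {C1, C7}. Their union is {teal, rose, pink, blue, grey, green, plum, lime}, which is all 8 points.
No single set has all 8 points (the largest, C2, has 6), so 2 is optimal.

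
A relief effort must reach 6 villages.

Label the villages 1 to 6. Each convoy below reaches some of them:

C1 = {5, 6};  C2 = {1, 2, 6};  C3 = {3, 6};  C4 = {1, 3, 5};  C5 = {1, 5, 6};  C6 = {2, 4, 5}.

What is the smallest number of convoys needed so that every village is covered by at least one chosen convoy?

3

C3 and C5 and C6 together: C3 ∪ C5 ∪ C6 = {1, 2, 3, 4, 5, 6} — every village is covered.
Only C6 contains 4, so C6 is forced; the remaining 3 villages need at least 2 more convoys (each remaining convoy adds at most 2) — so at least 3 convoys are needed, and 3 is optimal.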